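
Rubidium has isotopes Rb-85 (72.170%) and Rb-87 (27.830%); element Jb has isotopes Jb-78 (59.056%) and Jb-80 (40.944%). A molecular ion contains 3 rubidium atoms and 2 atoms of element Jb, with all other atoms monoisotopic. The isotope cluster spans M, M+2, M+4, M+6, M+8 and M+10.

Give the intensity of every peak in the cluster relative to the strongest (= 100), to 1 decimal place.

39.3 : 100.0 : 99.5 : 48.4 : 11.6 : 1.1

Rubidium pattern (n=3): 0.37589809 : 0.43485841 : 0.16768892 : 0.02155458
Element Jb pattern (n=2): 0.34876111 : 0.48359777 : 0.16764111
Convolve the two distributions (both contribute in 2-u steps):
  M: 0.37589809×0.34876111 = 0.131099
  M+2: 0.37589809×0.48359777 + 0.43485841×0.34876111 = 0.333445
  M+4: 0.37589809×0.16764111 + 0.43485841×0.48359777 + 0.16768892×0.34876111 = 0.331796
  M+6: 0.43485841×0.16764111 + 0.16768892×0.48359777 + 0.02155458×0.34876111 = 0.161512
  M+8: 0.16768892×0.16764111 + 0.02155458×0.48359777 = 0.038535
  M+10: 0.02155458×0.16764111 = 0.003613
Scale to base peak (0.333445) = 100: 39.3 : 100.0 : 99.5 : 48.4 : 11.6 : 1.1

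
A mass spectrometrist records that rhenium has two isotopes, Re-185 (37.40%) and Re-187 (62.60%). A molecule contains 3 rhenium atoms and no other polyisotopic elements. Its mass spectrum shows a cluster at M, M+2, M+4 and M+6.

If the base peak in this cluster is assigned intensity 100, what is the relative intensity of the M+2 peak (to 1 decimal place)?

Term probabilities: M 0.0523, M+2 0.2627, M+4 0.4397, M+6 0.2453. Base peak = M+4.
P(M+4) = C(3,2) × 0.3740^1 × 0.6260^2 = 3 × 0.3740 × 0.391876 = 0.439685 (base)
P(M+2) = C(3,1) × 0.3740^2 × 0.6260^1 = 3 × 0.139876 × 0.6260 = 0.262687
Relative intensity = 0.262687 / 0.439685 × 100 = 59.7

59.7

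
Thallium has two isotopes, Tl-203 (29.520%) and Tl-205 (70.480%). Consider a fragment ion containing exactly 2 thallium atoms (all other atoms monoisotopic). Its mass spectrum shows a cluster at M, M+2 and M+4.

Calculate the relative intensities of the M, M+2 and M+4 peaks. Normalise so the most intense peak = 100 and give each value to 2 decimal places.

17.54 : 83.77 : 100.00

Expanding (0.29520 + 0.70480)^2:
P(M) = 0.29520^2 = 0.087143
P(M+2) = 2 × 0.29520^1 × 0.70480^1 = 0.416114
P(M+4) = 0.70480^2 = 0.496743
The M+4 peak is largest (0.496743); scaling to 100 gives 17.54 : 83.77 : 100.00.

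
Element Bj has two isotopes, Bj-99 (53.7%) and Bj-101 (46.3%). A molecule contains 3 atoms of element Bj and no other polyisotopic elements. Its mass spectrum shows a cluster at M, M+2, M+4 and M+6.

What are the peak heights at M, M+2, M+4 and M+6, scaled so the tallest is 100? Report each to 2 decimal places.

38.66 : 100.00 : 86.22 : 24.78

The 3 Bj atoms are independent, so intensities follow the terms of (0.537 + 0.463)^3.
P(M) = 0.537^3 = 0.154854
P(M+2) = 3 × 0.537^2 × 0.463^1 = 0.400545
P(M+4) = 3 × 0.537^1 × 0.463^2 = 0.345348
P(M+6) = 0.463^3 = 0.099253
The M+2 peak is largest (0.400545); scaling to 100 gives 38.66 : 100.00 : 86.22 : 24.78.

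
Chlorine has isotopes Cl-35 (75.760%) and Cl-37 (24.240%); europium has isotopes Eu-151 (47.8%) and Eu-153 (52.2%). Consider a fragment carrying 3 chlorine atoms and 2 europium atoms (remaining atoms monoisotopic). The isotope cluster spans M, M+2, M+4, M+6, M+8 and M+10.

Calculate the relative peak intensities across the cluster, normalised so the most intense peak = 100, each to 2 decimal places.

Chlorine pattern (n=3): 0.4348304 : 0.41738208 : 0.13354464 : 0.01424288
Europium pattern (n=2): 0.228484 : 0.499032 : 0.272484
Convolve the two distributions (both contribute in 2-u steps):
  M: 0.4348304×0.228484 = 0.099352
  M+2: 0.4348304×0.499032 + 0.41738208×0.228484 = 0.312359
  M+4: 0.4348304×0.272484 + 0.41738208×0.499032 + 0.13354464×0.228484 = 0.357284
  M+6: 0.41738208×0.272484 + 0.13354464×0.499032 + 0.01424288×0.228484 = 0.183627
  M+8: 0.13354464×0.272484 + 0.01424288×0.499032 = 0.043496
  M+10: 0.01424288×0.272484 = 0.003881
Scale to base peak (0.357284) = 100: 27.81 : 87.43 : 100.00 : 51.40 : 12.17 : 1.09

27.81 : 87.43 : 100.00 : 51.40 : 12.17 : 1.09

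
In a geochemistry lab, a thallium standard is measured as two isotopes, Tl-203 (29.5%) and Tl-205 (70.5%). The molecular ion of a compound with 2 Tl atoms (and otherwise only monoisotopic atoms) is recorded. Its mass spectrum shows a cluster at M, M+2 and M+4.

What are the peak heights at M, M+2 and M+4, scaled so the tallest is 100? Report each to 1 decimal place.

Each Tl atom is independently Tl-203 (p = 0.295) or Tl-205 (q = 0.705); the cluster is the binomial expansion (p + q)^2.
P(M) = 0.295^2 = 0.087025
P(M+2) = 2 × 0.295^1 × 0.705^1 = 0.415950
P(M+4) = 0.705^2 = 0.497025
The M+4 peak is largest (0.497025); scaling to 100 gives 17.5 : 83.7 : 100.0.

17.5 : 83.7 : 100.0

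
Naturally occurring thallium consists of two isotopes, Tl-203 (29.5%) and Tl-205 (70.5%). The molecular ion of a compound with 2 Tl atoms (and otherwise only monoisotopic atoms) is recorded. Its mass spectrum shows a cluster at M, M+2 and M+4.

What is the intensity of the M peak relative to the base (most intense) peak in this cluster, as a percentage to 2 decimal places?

Term probabilities: M 0.0870, M+2 0.4160, M+4 0.4970. Base peak = M+4.
P(M+4) = C(2,2) × 0.295^0 × 0.705^2 = 1 × 1.0000 × 0.497025 = 0.497025 (base)
P(M) = C(2,0) × 0.295^2 × 0.705^0 = 1 × 0.087025 × 1.0000 = 0.087025
Relative intensity = 0.087025 / 0.497025 × 100 = 17.51

17.51%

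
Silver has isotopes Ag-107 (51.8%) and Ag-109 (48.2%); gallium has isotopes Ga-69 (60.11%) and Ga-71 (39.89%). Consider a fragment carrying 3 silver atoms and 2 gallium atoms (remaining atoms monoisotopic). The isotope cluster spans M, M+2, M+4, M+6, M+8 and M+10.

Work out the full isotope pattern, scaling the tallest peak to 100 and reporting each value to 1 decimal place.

Silver pattern (n=3): 0.13899183 : 0.3879965 : 0.3610315 : 0.11198017
Gallium pattern (n=2): 0.36132121 : 0.47955758 : 0.15912121
Convolve the two distributions (both contribute in 2-u steps):
  M: 0.13899183×0.36132121 = 0.050221
  M+2: 0.13899183×0.47955758 + 0.3879965×0.36132121 = 0.206846
  M+4: 0.13899183×0.15912121 + 0.3879965×0.47955758 + 0.3610315×0.36132121 = 0.338632
  M+6: 0.3879965×0.15912121 + 0.3610315×0.47955758 + 0.11198017×0.36132121 = 0.275335
  M+8: 0.3610315×0.15912121 + 0.11198017×0.47955758 = 0.111149
  M+10: 0.11198017×0.15912121 = 0.017818
Scale to base peak (0.338632) = 100: 14.8 : 61.1 : 100.0 : 81.3 : 32.8 : 5.3

14.8 : 61.1 : 100.0 : 81.3 : 32.8 : 5.3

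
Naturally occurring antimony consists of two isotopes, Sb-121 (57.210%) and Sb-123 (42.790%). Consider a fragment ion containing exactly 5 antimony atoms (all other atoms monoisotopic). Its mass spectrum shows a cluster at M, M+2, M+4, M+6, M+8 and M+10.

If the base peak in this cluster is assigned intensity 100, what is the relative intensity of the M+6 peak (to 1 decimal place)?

(0.57210 + 0.42790)^5 gives M 0.0613, M+2 0.2292, M+4 0.3428, M+6 0.2564, M+8 0.0959, M+10 0.0143; the largest is M+4.
P(M+4) = C(5,2) × 0.57210^3 × 0.42790^2 = 10 × 0.18724742 × 0.18309841 = 0.342847 (base)
P(M+6) = C(5,3) × 0.57210^2 × 0.42790^3 = 10 × 0.32729841 × 0.07834781 = 0.256431
Relative intensity = 0.256431 / 0.342847 × 100 = 74.8

74.8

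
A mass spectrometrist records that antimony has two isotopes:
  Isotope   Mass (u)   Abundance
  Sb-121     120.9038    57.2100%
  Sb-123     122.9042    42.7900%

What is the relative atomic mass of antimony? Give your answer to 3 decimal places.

121.760 u

Average mass = Σ (abundance × isotope mass) = 0.572100 × 120.9038 + 0.427900 × 122.9042
= 69.16906 + 52.59071 = 121.75977 u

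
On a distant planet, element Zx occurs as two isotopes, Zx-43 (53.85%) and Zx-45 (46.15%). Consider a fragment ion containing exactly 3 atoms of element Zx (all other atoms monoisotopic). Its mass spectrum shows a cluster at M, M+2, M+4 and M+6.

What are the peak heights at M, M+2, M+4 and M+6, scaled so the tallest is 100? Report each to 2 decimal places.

38.89 : 100.00 : 85.70 : 24.48

The 3 Zx atoms are independent, so intensities follow the terms of (0.5385 + 0.4615)^3.
P(M) = 0.5385^3 = 0.156155
P(M+2) = 3 × 0.5385^2 × 0.4615^1 = 0.401480
P(M+4) = 3 × 0.5385^1 × 0.4615^2 = 0.344073
P(M+6) = 0.4615^3 = 0.098291
The M+2 peak is largest (0.401480); scaling to 100 gives 38.89 : 100.00 : 85.70 : 24.48.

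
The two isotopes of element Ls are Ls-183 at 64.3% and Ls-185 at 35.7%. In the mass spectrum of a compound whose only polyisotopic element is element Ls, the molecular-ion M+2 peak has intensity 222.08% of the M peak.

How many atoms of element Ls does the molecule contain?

For n independent Ls atoms, I(M+2)/I(M) = n · (abundance Ls-185) / (abundance Ls-183) = n · 0.357/0.643.
n = 2.2208 × 0.643/0.357 = 4.00 ≈ 4

4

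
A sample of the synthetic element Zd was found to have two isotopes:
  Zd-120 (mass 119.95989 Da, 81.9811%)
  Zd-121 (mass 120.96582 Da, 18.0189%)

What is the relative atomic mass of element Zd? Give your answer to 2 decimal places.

The abundance-weighted mean is 0.819811 × 119.95989 + 0.180189 × 120.96582
= 98.344437 + 21.796710 = 120.141147 Da

120.14 Da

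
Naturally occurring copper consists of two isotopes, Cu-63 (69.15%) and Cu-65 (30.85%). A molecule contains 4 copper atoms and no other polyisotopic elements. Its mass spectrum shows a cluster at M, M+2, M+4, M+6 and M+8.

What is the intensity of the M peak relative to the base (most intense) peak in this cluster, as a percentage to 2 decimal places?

56.04%

(0.6915 + 0.3085)^4 gives M 0.2286, M+2 0.4080, M+4 0.2731, M+6 0.0812, M+8 0.0091; the largest is M+2.
P(M+2) = C(4,1) × 0.6915^3 × 0.3085^1 = 4 × 0.33065611 × 0.3085 = 0.408030 (base)
P(M) = C(4,0) × 0.6915^4 × 0.3085^0 = 1 × 0.2286487 × 1.0000 = 0.228649
Relative intensity = 0.228649 / 0.408030 × 100 = 56.04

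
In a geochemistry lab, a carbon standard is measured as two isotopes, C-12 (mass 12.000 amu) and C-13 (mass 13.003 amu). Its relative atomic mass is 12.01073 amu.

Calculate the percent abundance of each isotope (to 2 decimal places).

C-12: 98.93%, C-13: 1.07%

With x = fraction of C-12 (so C-13 is 1 − x):
12.000·x + 13.003·(1 − x) = 12.01073
(12.000 − 13.003)·x = 12.01073 − 13.003
x = -0.99227 / -1.003 = 0.98930 → 98.93% C-12, 1.07% C-13.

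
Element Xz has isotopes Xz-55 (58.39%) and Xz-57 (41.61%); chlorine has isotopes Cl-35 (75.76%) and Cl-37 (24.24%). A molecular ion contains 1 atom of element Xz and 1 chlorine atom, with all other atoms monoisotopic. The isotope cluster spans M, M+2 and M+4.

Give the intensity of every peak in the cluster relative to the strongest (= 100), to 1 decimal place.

96.8 : 100.0 : 22.1

Element Xz pattern (n=1): 0.5839 : 0.4161
Chlorine pattern (n=1): 0.7576 : 0.2424
Convolve the two distributions (both contribute in 2-u steps):
  M: 0.5839×0.7576 = 0.442363
  M+2: 0.5839×0.2424 + 0.4161×0.7576 = 0.456775
  M+4: 0.4161×0.2424 = 0.100863
Scale to base peak (0.456775) = 100: 96.8 : 100.0 : 22.1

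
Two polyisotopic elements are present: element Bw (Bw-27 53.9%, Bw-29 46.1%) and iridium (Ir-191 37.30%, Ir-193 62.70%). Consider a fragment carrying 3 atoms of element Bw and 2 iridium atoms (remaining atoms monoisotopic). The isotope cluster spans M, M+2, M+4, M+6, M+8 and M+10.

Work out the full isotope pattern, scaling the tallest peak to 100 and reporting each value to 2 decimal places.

Element Bw pattern (n=3): 0.15659082 : 0.40179054 : 0.34364646 : 0.09797218
Iridium pattern (n=2): 0.139129 : 0.467742 : 0.393129
Convolve the two distributions (both contribute in 2-u steps):
  M: 0.15659082×0.139129 = 0.021786
  M+2: 0.15659082×0.467742 + 0.40179054×0.139129 = 0.129145
  M+4: 0.15659082×0.393129 + 0.40179054×0.467742 + 0.34364646×0.139129 = 0.297306
  M+6: 0.40179054×0.393129 + 0.34364646×0.467742 + 0.09797218×0.139129 = 0.332324
  M+8: 0.34364646×0.393129 + 0.09797218×0.467742 = 0.180923
  M+10: 0.09797218×0.393129 = 0.038516
Scale to base peak (0.332324) = 100: 6.56 : 38.86 : 89.46 : 100.00 : 54.44 : 11.59

6.56 : 38.86 : 89.46 : 100.00 : 54.44 : 11.59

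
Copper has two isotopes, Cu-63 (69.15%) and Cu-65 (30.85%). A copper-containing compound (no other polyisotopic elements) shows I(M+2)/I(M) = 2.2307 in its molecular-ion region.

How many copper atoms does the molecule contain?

With n Cu atoms, P(M+2)/P(M) = C(n,1)·p^(n−1)q / p^n = n·q/p = n · 0.3085/0.6915.
n = 2.2307 × 0.6915/0.3085 = 5.00 ≈ 5

5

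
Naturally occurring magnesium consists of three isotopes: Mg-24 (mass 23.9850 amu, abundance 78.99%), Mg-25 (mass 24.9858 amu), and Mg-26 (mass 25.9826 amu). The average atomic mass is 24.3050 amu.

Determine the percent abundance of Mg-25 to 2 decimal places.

The remaining 21.01% is split between Mg-25 (fraction x) and Mg-26 (fraction 0.2101 − x).
Substituting: 24.9858x + 25.9826(0.2101 − x) = 5.3592485
(24.9858 − 25.9826)x = -0.09969576  ⇒  x = 0.10002, y = 0.11008
Mg-25: 10.00%, Mg-26: 11.01%.

10.00%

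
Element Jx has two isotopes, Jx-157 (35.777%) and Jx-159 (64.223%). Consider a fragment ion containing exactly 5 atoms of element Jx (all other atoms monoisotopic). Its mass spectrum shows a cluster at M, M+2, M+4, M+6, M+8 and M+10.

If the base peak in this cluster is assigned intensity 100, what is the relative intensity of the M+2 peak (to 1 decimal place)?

15.5

Term probabilities: M 0.0059, M+2 0.0526, M+4 0.1889, M+6 0.3391, M+8 0.3043, M+10 0.1093. Base peak = M+6.
P(M+6) = C(5,3) × 0.35777^2 × 0.64223^3 = 10 × 0.12799937 × 0.26489378 = 0.339062 (base)
P(M+2) = C(5,1) × 0.35777^4 × 0.64223^1 = 5 × 0.01638384 × 0.64223 = 0.052611
Relative intensity = 0.052611 / 0.339062 × 100 = 15.5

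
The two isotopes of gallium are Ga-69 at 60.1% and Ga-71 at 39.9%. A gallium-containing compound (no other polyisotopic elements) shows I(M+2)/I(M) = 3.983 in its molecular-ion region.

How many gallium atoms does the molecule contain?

6

For n independent Ga atoms, I(M+2)/I(M) = n · (abundance Ga-71) / (abundance Ga-69) = n · 0.399/0.601.
n = 3.983 × 0.601/0.399 = 6.00 ≈ 6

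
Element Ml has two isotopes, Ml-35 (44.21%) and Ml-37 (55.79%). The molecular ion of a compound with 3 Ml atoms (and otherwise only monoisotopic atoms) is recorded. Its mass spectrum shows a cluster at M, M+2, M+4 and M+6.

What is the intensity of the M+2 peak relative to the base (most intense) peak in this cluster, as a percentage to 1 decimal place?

Term probabilities: M 0.0864, M+2 0.3271, M+4 0.4128, M+6 0.1736. Base peak = M+4.
P(M+4) = C(3,2) × 0.4421^1 × 0.5579^2 = 3 × 0.4421 × 0.31125241 = 0.412814 (base)
P(M+2) = C(3,1) × 0.4421^2 × 0.5579^1 = 3 × 0.19545241 × 0.5579 = 0.327129
Relative intensity = 0.327129 / 0.412814 × 100 = 79.2

79.2%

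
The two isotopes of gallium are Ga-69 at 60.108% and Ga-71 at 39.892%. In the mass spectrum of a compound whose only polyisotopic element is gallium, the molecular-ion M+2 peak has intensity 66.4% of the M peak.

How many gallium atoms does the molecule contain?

1

With n Ga atoms, P(M+2)/P(M) = C(n,1)·p^(n−1)q / p^n = n·q/p = n · 0.39892/0.60108.
n = 0.664 × 0.60108/0.39892 = 1.00 ≈ 1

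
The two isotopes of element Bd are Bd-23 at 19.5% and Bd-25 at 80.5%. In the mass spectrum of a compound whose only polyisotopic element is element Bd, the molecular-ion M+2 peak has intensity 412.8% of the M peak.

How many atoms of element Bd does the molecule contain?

With n Bd atoms, P(M+2)/P(M) = C(n,1)·p^(n−1)q / p^n = n·q/p = n · 0.805/0.195.
n = 4.128 × 0.195/0.805 = 1.00 ≈ 1

1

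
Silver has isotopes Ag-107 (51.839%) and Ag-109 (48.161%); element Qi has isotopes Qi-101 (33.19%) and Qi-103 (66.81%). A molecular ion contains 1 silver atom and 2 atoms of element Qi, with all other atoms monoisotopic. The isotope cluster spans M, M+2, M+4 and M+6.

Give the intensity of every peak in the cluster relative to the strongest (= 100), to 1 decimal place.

12.8 : 63.6 : 100.0 : 48.3

Silver pattern (n=1): 0.51839 : 0.48161
Element Qi pattern (n=2): 0.11015761 : 0.44348478 : 0.44635761
Convolve the two distributions (both contribute in 2-u steps):
  M: 0.51839×0.11015761 = 0.057105
  M+2: 0.51839×0.44348478 + 0.48161×0.11015761 = 0.282951
  M+4: 0.51839×0.44635761 + 0.48161×0.44348478 = 0.444974
  M+6: 0.48161×0.44635761 = 0.214970
Scale to base peak (0.444974) = 100: 12.8 : 63.6 : 100.0 : 48.3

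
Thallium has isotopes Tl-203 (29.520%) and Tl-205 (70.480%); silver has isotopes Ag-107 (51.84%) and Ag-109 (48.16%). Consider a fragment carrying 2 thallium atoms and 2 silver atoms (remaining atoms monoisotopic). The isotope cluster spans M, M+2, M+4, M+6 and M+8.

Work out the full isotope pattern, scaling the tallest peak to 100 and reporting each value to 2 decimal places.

6.48 : 42.97 : 100.00 : 95.32 : 31.87

Thallium pattern (n=2): 0.08714304 : 0.41611392 : 0.49674304
Silver pattern (n=2): 0.26873856 : 0.49932288 : 0.23193856
Convolve the two distributions (both contribute in 2-u steps):
  M: 0.08714304×0.26873856 = 0.023419
  M+2: 0.08714304×0.49932288 + 0.41611392×0.26873856 = 0.155338
  M+4: 0.08714304×0.23193856 + 0.41611392×0.49932288 + 0.49674304×0.26873856 = 0.361481
  M+6: 0.41611392×0.23193856 + 0.49674304×0.49932288 = 0.344548
  M+8: 0.49674304×0.23193856 = 0.115214
Scale to base peak (0.361481) = 100: 6.48 : 42.97 : 100.00 : 95.32 : 31.87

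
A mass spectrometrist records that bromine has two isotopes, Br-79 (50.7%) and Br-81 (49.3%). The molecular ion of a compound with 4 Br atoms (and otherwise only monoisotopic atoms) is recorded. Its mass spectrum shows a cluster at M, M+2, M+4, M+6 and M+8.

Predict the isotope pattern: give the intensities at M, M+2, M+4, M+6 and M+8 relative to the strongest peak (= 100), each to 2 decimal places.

17.63 : 68.56 : 100.00 : 64.83 : 15.76

Expanding (0.507 + 0.493)^4:
P(M) = 0.507^4 = 0.066074
P(M+2) = 4 × 0.507^3 × 0.493^1 = 0.256999
P(M+4) = 6 × 0.507^2 × 0.493^2 = 0.374853
P(M+6) = 4 × 0.507^1 × 0.493^3 = 0.243001
P(M+8) = 0.493^4 = 0.059073
The M+4 peak is largest (0.374853); scaling to 100 gives 17.63 : 68.56 : 100.00 : 64.83 : 15.76.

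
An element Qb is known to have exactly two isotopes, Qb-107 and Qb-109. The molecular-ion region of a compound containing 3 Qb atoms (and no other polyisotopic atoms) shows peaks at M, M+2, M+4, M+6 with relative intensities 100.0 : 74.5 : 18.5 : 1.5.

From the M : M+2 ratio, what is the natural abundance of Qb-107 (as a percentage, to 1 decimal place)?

80.1%

Let p = fractional abundance of Qb-107. I(M+2)/I(M) = [C(3,1)·p^2·(1−p)] / p^3 = 3·(1−p)/p = 74.5/100.0 = 0.7450
(1−p)/p = 0.7450/3 = 0.2483  ⇒  p = 1/(1 + 0.2483) = 0.8011
Qb-107: 80.1%, Qb-109: 19.9%.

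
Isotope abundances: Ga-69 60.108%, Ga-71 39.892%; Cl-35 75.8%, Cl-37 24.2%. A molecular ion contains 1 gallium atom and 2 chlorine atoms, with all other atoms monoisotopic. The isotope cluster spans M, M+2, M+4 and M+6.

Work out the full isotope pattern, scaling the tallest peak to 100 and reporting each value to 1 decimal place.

76.8 : 100.0 : 40.4 : 5.2

Gallium pattern (n=1): 0.60108 : 0.39892
Chlorine pattern (n=2): 0.574564 : 0.366872 : 0.058564
Convolve the two distributions (both contribute in 2-u steps):
  M: 0.60108×0.574564 = 0.345359
  M+2: 0.60108×0.366872 + 0.39892×0.574564 = 0.449724
  M+4: 0.60108×0.058564 + 0.39892×0.366872 = 0.181554
  M+6: 0.39892×0.058564 = 0.023362
Scale to base peak (0.449724) = 100: 76.8 : 100.0 : 40.4 : 5.2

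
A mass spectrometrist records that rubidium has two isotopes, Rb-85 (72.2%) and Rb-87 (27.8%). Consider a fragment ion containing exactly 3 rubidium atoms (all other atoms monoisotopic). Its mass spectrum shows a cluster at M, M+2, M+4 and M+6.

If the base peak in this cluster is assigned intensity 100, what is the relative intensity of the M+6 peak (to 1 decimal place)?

Binomial terms of (0.722 + 0.278)^3: M 0.3764, M+2 0.4348, M+4 0.1674, M+6 0.0215 → M+2 is the base peak.
P(M+2) = C(3,1) × 0.722^2 × 0.278^1 = 3 × 0.521284 × 0.2780 = 0.434751 (base)
P(M+6) = C(3,3) × 0.722^0 × 0.278^3 = 1 × 1.0000 × 0.02148495 = 0.021485
Relative intensity = 0.021485 / 0.434751 × 100 = 4.9

4.9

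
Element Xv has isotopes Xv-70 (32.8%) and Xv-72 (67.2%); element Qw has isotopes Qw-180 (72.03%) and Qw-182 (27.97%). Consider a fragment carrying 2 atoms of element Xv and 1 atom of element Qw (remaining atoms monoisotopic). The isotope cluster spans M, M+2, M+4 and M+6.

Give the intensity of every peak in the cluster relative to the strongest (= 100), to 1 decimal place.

Element Xv pattern (n=2): 0.107584 : 0.440832 : 0.451584
Element Qw pattern (n=1): 0.7203 : 0.2797
Convolve the two distributions (both contribute in 2-u steps):
  M: 0.107584×0.7203 = 0.077493
  M+2: 0.107584×0.2797 + 0.440832×0.7203 = 0.347623
  M+4: 0.440832×0.2797 + 0.451584×0.7203 = 0.448577
  M+6: 0.451584×0.2797 = 0.126308
Scale to base peak (0.448577) = 100: 17.3 : 77.5 : 100.0 : 28.2

17.3 : 77.5 : 100.0 : 28.2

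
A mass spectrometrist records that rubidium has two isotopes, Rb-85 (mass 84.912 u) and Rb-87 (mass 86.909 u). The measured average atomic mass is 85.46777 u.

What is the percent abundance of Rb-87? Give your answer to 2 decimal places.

Writing the weighted mean with unknown fraction x of Rb-85:
84.912·x + 86.909·(1 − x) = 85.46777
(84.912 − 86.909)·x = 85.46777 − 86.909
x = -1.44123 / -1.997 = 0.72170 → 72.17% Rb-85, 27.83% Rb-87.

27.83%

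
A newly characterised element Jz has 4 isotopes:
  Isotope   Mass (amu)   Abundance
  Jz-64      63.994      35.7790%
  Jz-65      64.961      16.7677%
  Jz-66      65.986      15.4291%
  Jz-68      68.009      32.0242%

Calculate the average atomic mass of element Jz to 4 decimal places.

Average mass = Σ (abundance × isotope mass) = 0.357790 × 63.994 + 0.167677 × 64.961 + 0.154291 × 65.986 + 0.320242 × 68.009
= 22.89641 + 10.89247 + 10.18105 + 21.77934 = 65.74927 amu

65.7493 amu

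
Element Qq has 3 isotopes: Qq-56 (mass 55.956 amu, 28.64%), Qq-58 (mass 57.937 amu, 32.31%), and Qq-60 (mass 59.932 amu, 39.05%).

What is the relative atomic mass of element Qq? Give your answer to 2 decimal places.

58.15 amu

Average mass = Σ (abundance × isotope mass) = 0.2864 × 55.956 + 0.3231 × 57.937 + 0.3905 × 59.932
= 16.0258 + 18.7194 + 23.4034 = 58.1486 amu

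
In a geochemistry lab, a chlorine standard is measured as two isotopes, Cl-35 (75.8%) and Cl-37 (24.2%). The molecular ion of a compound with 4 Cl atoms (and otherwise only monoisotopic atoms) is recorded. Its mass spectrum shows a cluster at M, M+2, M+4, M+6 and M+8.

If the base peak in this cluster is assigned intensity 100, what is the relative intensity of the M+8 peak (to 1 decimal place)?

0.8

Term probabilities: M 0.3301, M+2 0.4216, M+4 0.2019, M+6 0.0430, M+8 0.0034. Base peak = M+2.
P(M+2) = C(4,1) × 0.758^3 × 0.242^1 = 4 × 0.43551951 × 0.2420 = 0.421583 (base)
P(M+8) = C(4,4) × 0.758^0 × 0.242^4 = 1 × 1.0000 × 0.00342974 = 0.003430
Relative intensity = 0.003430 / 0.421583 × 100 = 0.8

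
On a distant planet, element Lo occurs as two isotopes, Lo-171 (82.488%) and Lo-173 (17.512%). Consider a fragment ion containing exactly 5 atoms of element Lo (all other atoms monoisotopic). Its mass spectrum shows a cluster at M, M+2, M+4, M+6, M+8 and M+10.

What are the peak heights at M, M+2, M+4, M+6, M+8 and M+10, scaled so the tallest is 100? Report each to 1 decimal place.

Expanding (0.82488 + 0.17512)^5:
P(M) = 0.82488^5 = 0.381904
P(M+2) = 5 × 0.82488^4 × 0.17512^1 = 0.405386
P(M+4) = 10 × 0.82488^3 × 0.17512^2 = 0.172125
P(M+6) = 10 × 0.82488^2 × 0.17512^3 = 0.036542
P(M+8) = 5 × 0.82488^1 × 0.17512^4 = 0.003879
P(M+10) = 0.17512^5 = 0.000165
The M+2 peak is largest (0.405386); scaling to 100 gives 94.2 : 100.0 : 42.5 : 9.0 : 1.0 : 0.0.

94.2 : 100.0 : 42.5 : 9.0 : 1.0 : 0.0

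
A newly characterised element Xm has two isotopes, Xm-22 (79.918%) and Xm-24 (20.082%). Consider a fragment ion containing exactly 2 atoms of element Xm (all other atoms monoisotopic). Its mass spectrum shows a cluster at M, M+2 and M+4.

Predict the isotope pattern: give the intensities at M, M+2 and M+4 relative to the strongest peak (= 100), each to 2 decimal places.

100.00 : 50.26 : 6.31

The 2 Xm atoms are independent, so intensities follow the terms of (0.79918 + 0.20082)^2.
P(M) = 0.79918^2 = 0.638689
P(M+2) = 2 × 0.79918^1 × 0.20082^1 = 0.320983
P(M+4) = 0.20082^2 = 0.040329
The M peak is largest (0.638689); scaling to 100 gives 100.00 : 50.26 : 6.31.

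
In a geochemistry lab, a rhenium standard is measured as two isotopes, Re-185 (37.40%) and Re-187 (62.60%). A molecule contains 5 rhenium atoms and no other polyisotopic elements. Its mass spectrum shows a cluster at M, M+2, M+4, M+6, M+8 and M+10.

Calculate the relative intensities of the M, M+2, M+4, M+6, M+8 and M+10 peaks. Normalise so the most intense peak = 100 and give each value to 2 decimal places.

2.13 : 17.85 : 59.74 : 100.00 : 83.69 : 28.02

Each Re atom is independently Re-185 (p = 0.3740) or Re-187 (q = 0.6260); the cluster is the binomial expansion (p + q)^5.
P(M) = 0.3740^5 = 0.007317
P(M+2) = 5 × 0.3740^4 × 0.6260^1 = 0.061239
P(M+4) = 10 × 0.3740^3 × 0.6260^2 = 0.205005
P(M+6) = 10 × 0.3740^2 × 0.6260^3 = 0.343136
P(M+8) = 5 × 0.3740^1 × 0.6260^4 = 0.287170
P(M+10) = 0.6260^5 = 0.096133
The M+6 peak is largest (0.343136); scaling to 100 gives 2.13 : 17.85 : 59.74 : 100.00 : 83.69 : 28.02.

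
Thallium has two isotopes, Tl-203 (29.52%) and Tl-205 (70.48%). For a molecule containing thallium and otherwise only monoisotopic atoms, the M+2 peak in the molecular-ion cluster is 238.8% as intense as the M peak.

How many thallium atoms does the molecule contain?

With n Tl atoms, P(M+2)/P(M) = C(n,1)·p^(n−1)q / p^n = n·q/p = n · 0.7048/0.2952.
n = 2.388 × 0.2952/0.7048 = 1.00 ≈ 1

1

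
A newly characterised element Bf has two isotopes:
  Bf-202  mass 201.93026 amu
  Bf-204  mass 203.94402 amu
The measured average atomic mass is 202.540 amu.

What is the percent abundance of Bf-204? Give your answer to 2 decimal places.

Writing the weighted mean with unknown fraction x of Bf-202:
201.93026·x + 203.94402·(1 − x) = 202.540
(201.93026 − 203.94402)·x = 202.540 − 203.94402
x = -1.40402 / -2.01376 = 0.69721 → 69.72% Bf-202, 30.28% Bf-204.

30.28%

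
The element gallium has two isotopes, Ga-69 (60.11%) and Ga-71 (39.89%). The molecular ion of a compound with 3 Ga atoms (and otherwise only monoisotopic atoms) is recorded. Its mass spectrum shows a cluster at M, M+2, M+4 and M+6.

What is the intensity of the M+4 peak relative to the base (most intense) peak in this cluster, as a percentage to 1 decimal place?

66.4%

Term probabilities: M 0.2172, M+2 0.4324, M+4 0.2869, M+6 0.0635. Base peak = M+2.
P(M+2) = C(3,1) × 0.6011^2 × 0.3989^1 = 3 × 0.36132121 × 0.3989 = 0.432393 (base)
P(M+4) = C(3,2) × 0.6011^1 × 0.3989^2 = 3 × 0.6011 × 0.15912121 = 0.286943
Relative intensity = 0.286943 / 0.432393 × 100 = 66.4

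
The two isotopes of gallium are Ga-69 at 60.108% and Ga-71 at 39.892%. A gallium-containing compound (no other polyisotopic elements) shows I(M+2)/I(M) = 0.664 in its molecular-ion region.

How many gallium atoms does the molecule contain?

The M+2/M ratio from n Ga atoms is n · q/p = n · 0.39892/0.60108.
n = 0.664 × 0.60108/0.39892 = 1.00 ≈ 1

1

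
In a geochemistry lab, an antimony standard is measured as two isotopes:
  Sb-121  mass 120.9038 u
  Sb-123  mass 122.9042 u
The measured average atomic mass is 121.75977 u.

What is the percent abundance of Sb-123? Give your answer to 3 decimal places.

With x = fraction of Sb-121 (so Sb-123 is 1 − x):
120.9038·x + 122.9042·(1 − x) = 121.75977
(120.9038 − 122.9042)·x = 121.75977 − 122.9042
x = -1.14443 / -2.0004 = 0.57210 → 57.210% Sb-121, 42.790% Sb-123.

42.790%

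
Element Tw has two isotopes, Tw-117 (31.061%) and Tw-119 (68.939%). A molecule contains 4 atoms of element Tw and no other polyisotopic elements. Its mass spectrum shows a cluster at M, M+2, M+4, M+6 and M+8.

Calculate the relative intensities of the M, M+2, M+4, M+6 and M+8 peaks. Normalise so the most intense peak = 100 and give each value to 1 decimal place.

2.3 : 20.3 : 67.6 : 100.0 : 55.5

Expanding (0.31061 + 0.68939)^4:
P(M) = 0.31061^4 = 0.009308
P(M+2) = 4 × 0.31061^3 × 0.68939^1 = 0.082636
P(M+4) = 6 × 0.31061^2 × 0.68939^2 = 0.275114
P(M+6) = 4 × 0.31061^1 × 0.68939^3 = 0.407071
P(M+8) = 0.68939^4 = 0.225871
The M+6 peak is largest (0.407071); scaling to 100 gives 2.3 : 20.3 : 67.6 : 100.0 : 55.5.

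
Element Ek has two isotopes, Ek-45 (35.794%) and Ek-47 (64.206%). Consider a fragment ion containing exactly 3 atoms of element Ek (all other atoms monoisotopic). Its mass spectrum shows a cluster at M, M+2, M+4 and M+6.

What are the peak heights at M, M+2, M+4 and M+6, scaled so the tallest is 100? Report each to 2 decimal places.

10.36 : 55.75 : 100.00 : 59.79

Each Ek atom is independently Ek-45 (p = 0.35794) or Ek-47 (q = 0.64206); the cluster is the binomial expansion (p + q)^3.
P(M) = 0.35794^3 = 0.045860
P(M+2) = 3 × 0.35794^2 × 0.64206^1 = 0.246784
P(M+4) = 3 × 0.35794^1 × 0.64206^2 = 0.442673
P(M+6) = 0.64206^3 = 0.264683
The M+4 peak is largest (0.442673); scaling to 100 gives 10.36 : 55.75 : 100.00 : 59.79.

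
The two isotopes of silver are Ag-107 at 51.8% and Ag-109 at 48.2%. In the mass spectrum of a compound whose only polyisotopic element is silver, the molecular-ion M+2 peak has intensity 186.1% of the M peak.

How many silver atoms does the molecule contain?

2

For n independent Ag atoms, I(M+2)/I(M) = n · (abundance Ag-109) / (abundance Ag-107) = n · 0.482/0.518.
n = 1.861 × 0.518/0.482 = 2.00 ≈ 2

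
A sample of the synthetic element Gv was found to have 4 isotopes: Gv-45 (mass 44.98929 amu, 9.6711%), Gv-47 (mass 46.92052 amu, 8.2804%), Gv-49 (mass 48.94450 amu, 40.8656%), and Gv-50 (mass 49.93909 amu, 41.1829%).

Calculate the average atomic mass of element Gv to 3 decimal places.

48.804 amu

Average mass = Σ (abundance × isotope mass) = 0.096711 × 44.98929 + 0.082804 × 46.92052 + 0.408656 × 48.94450 + 0.411829 × 49.93909
= 4.350959 + 3.885207 + 20.001464 + 20.566365 = 48.803995 amu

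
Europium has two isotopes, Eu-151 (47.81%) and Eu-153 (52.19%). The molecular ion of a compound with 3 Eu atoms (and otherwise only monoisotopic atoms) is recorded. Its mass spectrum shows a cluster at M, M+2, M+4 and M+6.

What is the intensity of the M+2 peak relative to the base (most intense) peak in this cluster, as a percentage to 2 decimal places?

(0.4781 + 0.5219)^3 gives M 0.1093, M+2 0.3579, M+4 0.3907, M+6 0.1422; the largest is M+4.
P(M+4) = C(3,2) × 0.4781^1 × 0.5219^2 = 3 × 0.4781 × 0.27237961 = 0.390674 (base)
P(M+2) = C(3,1) × 0.4781^2 × 0.5219^1 = 3 × 0.22857961 × 0.5219 = 0.357887
Relative intensity = 0.357887 / 0.390674 × 100 = 91.61

91.61%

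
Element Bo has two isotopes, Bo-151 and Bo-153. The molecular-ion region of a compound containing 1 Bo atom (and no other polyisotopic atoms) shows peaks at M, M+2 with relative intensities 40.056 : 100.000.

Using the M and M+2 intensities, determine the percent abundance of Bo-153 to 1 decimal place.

If p is the fraction of Bo that is Bo-151, then I(M+2)/I(M) = [C(1,1)·p^0·(1−p)] / p^1 = 1·(1−p)/p = 100.000/40.056 = 2.4965
(1−p)/p = 2.4965/1 = 2.4965  ⇒  p = 1/(1 + 2.4965) = 0.2860
Bo-151: 28.6%, Bo-153: 71.4%.

71.4%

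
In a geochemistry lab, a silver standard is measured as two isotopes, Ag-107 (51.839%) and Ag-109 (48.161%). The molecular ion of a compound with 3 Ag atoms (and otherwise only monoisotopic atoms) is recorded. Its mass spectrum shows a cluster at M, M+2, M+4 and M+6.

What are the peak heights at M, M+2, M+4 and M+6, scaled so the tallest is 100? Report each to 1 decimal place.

Each Ag atom is independently Ag-107 (p = 0.51839) or Ag-109 (q = 0.48161); the cluster is the binomial expansion (p + q)^3.
P(M) = 0.51839^3 = 0.139306
P(M+2) = 3 × 0.51839^2 × 0.48161^1 = 0.388267
P(M+4) = 3 × 0.51839^1 × 0.48161^2 = 0.360719
P(M+6) = 0.48161^3 = 0.111709
The M+2 peak is largest (0.388267); scaling to 100 gives 35.9 : 100.0 : 92.9 : 28.8.

35.9 : 100.0 : 92.9 : 28.8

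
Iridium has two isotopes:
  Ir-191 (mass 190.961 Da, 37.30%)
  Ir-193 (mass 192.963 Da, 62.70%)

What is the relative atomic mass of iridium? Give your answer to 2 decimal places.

The abundance-weighted mean is 0.3730 × 190.961 + 0.6270 × 192.963
= 71.2285 + 120.9878 = 192.2163 Da

192.22 Da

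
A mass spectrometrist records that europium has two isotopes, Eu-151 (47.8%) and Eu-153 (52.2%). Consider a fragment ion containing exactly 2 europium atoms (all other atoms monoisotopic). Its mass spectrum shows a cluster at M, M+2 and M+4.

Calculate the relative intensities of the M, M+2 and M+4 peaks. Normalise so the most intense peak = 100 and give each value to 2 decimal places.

Expanding (0.478 + 0.522)^2:
P(M) = 0.478^2 = 0.228484
P(M+2) = 2 × 0.478^1 × 0.522^1 = 0.499032
P(M+4) = 0.522^2 = 0.272484
The M+2 peak is largest (0.499032); scaling to 100 gives 45.79 : 100.00 : 54.60.

45.79 : 100.00 : 54.60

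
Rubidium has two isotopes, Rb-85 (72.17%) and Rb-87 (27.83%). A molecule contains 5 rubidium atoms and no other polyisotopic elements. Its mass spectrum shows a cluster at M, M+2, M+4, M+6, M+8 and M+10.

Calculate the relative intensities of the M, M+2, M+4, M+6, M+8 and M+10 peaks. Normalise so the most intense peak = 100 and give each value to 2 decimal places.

51.86 : 100.00 : 77.12 : 29.74 : 5.73 : 0.44

The 5 Rb atoms are independent, so intensities follow the terms of (0.7217 + 0.2783)^5.
P(M) = 0.7217^5 = 0.195787
P(M+2) = 5 × 0.7217^4 × 0.2783^1 = 0.377494
P(M+4) = 10 × 0.7217^3 × 0.2783^2 = 0.291136
P(M+6) = 10 × 0.7217^2 × 0.2783^3 = 0.112267
P(M+8) = 5 × 0.7217^1 × 0.2783^4 = 0.021646
P(M+10) = 0.2783^5 = 0.001669
The M+2 peak is largest (0.377494); scaling to 100 gives 51.86 : 100.00 : 77.12 : 29.74 : 5.73 : 0.44.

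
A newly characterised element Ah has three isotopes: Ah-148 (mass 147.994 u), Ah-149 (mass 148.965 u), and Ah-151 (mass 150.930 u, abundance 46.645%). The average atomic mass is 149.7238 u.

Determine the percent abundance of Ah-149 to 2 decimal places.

Let x and y be the fractions of Ah-148 and Ah-149. Then x + y = 1 − 0.46645 = 0.53355 and 147.994x + 148.965y = 149.7238 − 0.46645×150.930 = 79.3225015.
Substituting: 147.994x + 148.965(0.53355 − x) = 79.3225015
(147.994 − 148.965)x = -0.15777425  ⇒  x = 0.16249, y = 0.37106
Ah-148: 16.25%, Ah-149: 37.11%.

37.11%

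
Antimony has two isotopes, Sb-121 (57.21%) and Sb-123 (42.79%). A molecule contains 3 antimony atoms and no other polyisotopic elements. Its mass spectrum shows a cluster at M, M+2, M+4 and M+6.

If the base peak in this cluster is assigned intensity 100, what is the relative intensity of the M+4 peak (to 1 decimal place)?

Binomial terms of (0.5721 + 0.4279)^3: M 0.1872, M+2 0.4202, M+4 0.3143, M+6 0.0783 → M+2 is the base peak.
P(M+2) = C(3,1) × 0.5721^2 × 0.4279^1 = 3 × 0.32729841 × 0.4279 = 0.420153 (base)
P(M+4) = C(3,2) × 0.5721^1 × 0.4279^2 = 3 × 0.5721 × 0.18309841 = 0.314252
Relative intensity = 0.314252 / 0.420153 × 100 = 74.8

74.8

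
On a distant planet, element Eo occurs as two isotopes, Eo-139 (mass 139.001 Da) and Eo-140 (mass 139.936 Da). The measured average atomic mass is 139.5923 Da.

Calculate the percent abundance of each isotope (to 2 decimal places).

Writing the weighted mean with unknown fraction x of Eo-139:
139.001·x + 139.936·(1 − x) = 139.5923
(139.001 − 139.936)·x = 139.5923 − 139.936
x = -0.3437 / -0.935 = 0.36759 → 36.76% Eo-139, 63.24% Eo-140.

Eo-139: 36.76%, Eo-140: 63.24%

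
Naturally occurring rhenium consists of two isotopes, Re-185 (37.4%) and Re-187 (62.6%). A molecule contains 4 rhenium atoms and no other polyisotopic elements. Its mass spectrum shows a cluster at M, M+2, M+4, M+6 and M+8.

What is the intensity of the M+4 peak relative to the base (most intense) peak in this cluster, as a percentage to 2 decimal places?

89.62%

Binomial terms of (0.374 + 0.626)^4: M 0.0196, M+2 0.1310, M+4 0.3289, M+6 0.3670, M+8 0.1536 → M+6 is the base peak.
P(M+6) = C(4,3) × 0.374^1 × 0.626^3 = 4 × 0.3740 × 0.24531438 = 0.366990 (base)
P(M+4) = C(4,2) × 0.374^2 × 0.626^2 = 6 × 0.139876 × 0.391876 = 0.328884
Relative intensity = 0.328884 / 0.366990 × 100 = 89.62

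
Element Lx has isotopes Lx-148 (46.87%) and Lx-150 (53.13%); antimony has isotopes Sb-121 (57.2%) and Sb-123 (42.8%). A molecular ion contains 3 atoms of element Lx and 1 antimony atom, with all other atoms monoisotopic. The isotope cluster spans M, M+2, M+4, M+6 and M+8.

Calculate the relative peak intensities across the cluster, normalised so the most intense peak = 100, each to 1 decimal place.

Element Lx pattern (n=3): 0.10296387 : 0.35014746 : 0.39691347 : 0.1499752
Antimony pattern (n=1): 0.5720 : 0.4280
Convolve the two distributions (both contribute in 2-u steps):
  M: 0.10296387×0.5720 = 0.058895
  M+2: 0.10296387×0.4280 + 0.35014746×0.5720 = 0.244353
  M+4: 0.35014746×0.4280 + 0.39691347×0.5720 = 0.376898
  M+6: 0.39691347×0.4280 + 0.1499752×0.5720 = 0.255665
  M+8: 0.1499752×0.4280 = 0.064189
Scale to base peak (0.376898) = 100: 15.6 : 64.8 : 100.0 : 67.8 : 17.0

15.6 : 64.8 : 100.0 : 67.8 : 17.0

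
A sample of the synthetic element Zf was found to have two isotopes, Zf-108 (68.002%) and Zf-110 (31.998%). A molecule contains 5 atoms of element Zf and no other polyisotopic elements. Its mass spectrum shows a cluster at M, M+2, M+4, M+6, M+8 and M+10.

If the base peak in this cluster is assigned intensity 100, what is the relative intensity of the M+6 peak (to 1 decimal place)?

44.3

(0.68002 + 0.31998)^5 gives M 0.1454, M+2 0.3421, M+4 0.3220, M+6 0.1515, M+8 0.0356, M+10 0.0034; the largest is M+2.
P(M+2) = C(5,1) × 0.68002^4 × 0.31998^1 = 5 × 0.21383892 × 0.31998 = 0.342121 (base)
P(M+6) = C(5,3) × 0.68002^2 × 0.31998^3 = 10 × 0.4624272 × 0.03276186 = 0.151500
Relative intensity = 0.151500 / 0.342121 × 100 = 44.3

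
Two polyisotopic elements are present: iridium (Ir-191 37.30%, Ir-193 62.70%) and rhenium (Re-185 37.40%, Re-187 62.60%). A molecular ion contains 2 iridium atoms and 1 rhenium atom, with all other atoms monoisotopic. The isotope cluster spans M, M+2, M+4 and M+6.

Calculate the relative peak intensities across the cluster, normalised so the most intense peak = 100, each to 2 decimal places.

11.83 : 59.57 : 100.00 : 55.95

Iridium pattern (n=2): 0.139129 : 0.467742 : 0.393129
Rhenium pattern (n=1): 0.3740 : 0.6260
Convolve the two distributions (both contribute in 2-u steps):
  M: 0.139129×0.3740 = 0.052034
  M+2: 0.139129×0.6260 + 0.467742×0.3740 = 0.262030
  M+4: 0.467742×0.6260 + 0.393129×0.3740 = 0.439837
  M+6: 0.393129×0.6260 = 0.246099
Scale to base peak (0.439837) = 100: 11.83 : 59.57 : 100.00 : 55.95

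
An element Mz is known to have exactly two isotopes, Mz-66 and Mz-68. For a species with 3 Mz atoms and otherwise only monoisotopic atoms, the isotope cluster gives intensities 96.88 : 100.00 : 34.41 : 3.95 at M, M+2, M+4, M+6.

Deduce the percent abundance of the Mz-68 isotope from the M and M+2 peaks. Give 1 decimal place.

Let p = fractional abundance of Mz-66. I(M+2)/I(M) = [C(3,1)·p^2·(1−p)] / p^3 = 3·(1−p)/p = 100.00/96.88 = 1.0322
(1−p)/p = 1.0322/3 = 0.3441  ⇒  p = 1/(1 + 0.3441) = 0.7440
Mz-66: 74.4%, Mz-68: 25.6%.

25.6%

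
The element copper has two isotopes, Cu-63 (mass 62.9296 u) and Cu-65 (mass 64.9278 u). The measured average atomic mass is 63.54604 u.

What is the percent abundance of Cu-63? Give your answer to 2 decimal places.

With x = fraction of Cu-63 (so Cu-65 is 1 − x):
62.9296·x + 64.9278·(1 − x) = 63.54604
(62.9296 − 64.9278)·x = 63.54604 − 64.9278
x = -1.38176 / -1.9982 = 0.69150 → 69.15% Cu-63, 30.85% Cu-65.

69.15%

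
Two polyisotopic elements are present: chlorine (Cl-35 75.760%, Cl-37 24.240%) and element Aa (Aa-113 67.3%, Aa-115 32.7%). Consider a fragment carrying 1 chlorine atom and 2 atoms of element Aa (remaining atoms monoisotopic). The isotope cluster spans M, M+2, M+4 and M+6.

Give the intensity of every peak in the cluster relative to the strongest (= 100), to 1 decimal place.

77.4 : 100.0 : 42.3 : 5.8

Chlorine pattern (n=1): 0.7576 : 0.2424
Element Aa pattern (n=2): 0.452929 : 0.440142 : 0.106929
Convolve the two distributions (both contribute in 2-u steps):
  M: 0.7576×0.452929 = 0.343139
  M+2: 0.7576×0.440142 + 0.2424×0.452929 = 0.443242
  M+4: 0.7576×0.106929 + 0.2424×0.440142 = 0.187700
  M+6: 0.2424×0.106929 = 0.025920
Scale to base peak (0.443242) = 100: 77.4 : 100.0 : 42.3 : 5.8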